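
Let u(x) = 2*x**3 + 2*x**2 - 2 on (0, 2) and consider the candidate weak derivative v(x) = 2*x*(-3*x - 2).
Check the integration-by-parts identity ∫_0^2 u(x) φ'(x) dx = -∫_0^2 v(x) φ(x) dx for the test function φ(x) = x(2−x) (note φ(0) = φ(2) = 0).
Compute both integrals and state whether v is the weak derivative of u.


LHS = -224/15, RHS = 224/15. No, v is not the weak derivative of u.

u(x) = 2*x**3 + 2*x**2 - 2, classical derivative u'(x) = 6*x**2 + 4*x.
φ(x) = x(2−x), so φ'(x) = 2 - 2*x.
Note φ(0) = φ(2) = 0, so the boundary term u·φ vanishes.
LHS = ∫_0^2 u(x) φ'(x) dx = ∫_0^2 (-4*x^4 + 4*x^2 + 4*x - 4) dx. Term by term:
  ∫_0^2 -4*x^4 dx = -128/5;  ∫_0^2 4*x^2 dx = 32/3;  ∫_0^2 4*x dx = 8;
  ∫_0^2 -4 dx = -8.
Sum: -128/5 + 32/3 + 8 − 8 = -224/15.
So LHS = -224/15.
∫_0^2 v(x) φ(x) dx = ∫_0^2 (6*x^4 - 8*x^3 - 8*x^2) dx. Term by term:
  ∫_0^2 6*x^4 dx = 192/5;  ∫_0^2 -8*x^3 dx = -32;  ∫_0^2 -8*x^2 dx = -64/3.
Sum: 192/5 − 32 − 64/3 = -224/15.
So RHS = -∫_0^2 v(x) φ(x) dx = 224/15.
LHS − RHS = -448/15 ≠ 0, so the identity fails.
(For a valid weak derivative the identity must hold for EVERY test function, in particular this one. The failure shows v is NOT the weak derivative of u.)
Correct weak derivative would be u'(x) = 6*x**2 + 4*x.


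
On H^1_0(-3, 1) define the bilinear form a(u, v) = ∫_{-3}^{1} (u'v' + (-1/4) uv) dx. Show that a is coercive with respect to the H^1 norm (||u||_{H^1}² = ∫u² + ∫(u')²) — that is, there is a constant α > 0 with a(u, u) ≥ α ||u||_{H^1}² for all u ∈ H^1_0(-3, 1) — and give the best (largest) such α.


α = (-4 + π^2)/(π^2 + 16)

Coercivity of a(·,·) on H^1_0(-3, 1) means a(u, u) ≥ α ||u||_{H^1}² for every u ∈ H^1_0.
The interval has length L = 4, and Poincaré/coercivity depend only on L. Here a(u, u) = ∫(u')² + (-1/4)·∫u².
Here c = -1/4 < 0 with |c| < (π/L)² = π^2/16, so coercivity still holds. The condition a(u,u) ≥ α||u||_{H^1}² reads (1−α)∫(u')² ≥ (α−c)∫u². Any admissible α is ≤ 1 (rapidly oscillating u have ∫u²/∫(u')² → 0), and α = 1 would force 0 ≥ (1−c)∫u², impossible since c < 1; so 1−α > 0. By the sharp Poincaré inequality on H^1_0 of an interval of length L, ∫(u')² ≥ (π/L)²∫u² with equality for the first sine mode sin(π(x−x₀)/L) (x₀ the left endpoint), so the inequality holds for all u iff (1−α)(π/L)² ≥ α − c, i.e. α ≤ ((π/L)² + c)/((π/L)² + 1) = (1 + c(L/π)²)/(1 + (L/π)²). (Direct route, valid since c ≤ 0: Poincaré gives c∫u² ≥ c(L/π)²∫(u')², so a(u,u) ≥ (1 + c(L/π)²)∫(u')², while ||u||_{H^1}² ≤ (1 + (L/π)²)∫(u')²; dividing yields the same α.) With (π/L)² = π^2/16 and c = -1/4, the largest admissible constant is α = ((π/L)² + c)/((π/L)² + 1).
Simplifying, α = (-4 + π^2)/(π^2 + 16).


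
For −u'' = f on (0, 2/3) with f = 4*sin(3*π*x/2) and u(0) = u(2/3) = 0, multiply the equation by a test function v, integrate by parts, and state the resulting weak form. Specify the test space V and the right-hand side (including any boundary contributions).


V = H^1_0(0, 2/3) (so v(0) = v(2/3) = 0); weak form: ∫_0^2/3 u'v' dx = ∫_0^2/3 (4*sin(3*π*x/2)) v dx for all v ∈ V.

Multiply both sides by a test function v and integrate from 0 to 2/3:
  ∫_0^2/3 −u''(x) v(x) dx = ∫_0^2/3 f(x) v(x) dx.
Integrate the LHS by parts once:
  ∫_0^2/3 −u'' v dx = −[u'(x) v(x)]_0^2/3 + ∫_0^2/3 u'(x) v'(x) dx.
Thus ∫_0^2/3 u'(x) v'(x) dx = ∫_0^2/3 f(x) v(x) dx + [u'(x) v(x)]_0^2/3.
Choose V so that boundary terms are either known or forced to vanish.
u is Dirichlet: u(0) = u(2/3) = 0. Let V = H^1_0(0, 2/3); then v(0) = v(2/3) = 0, and [u' v]_0^2/3 = 0.
Weak formulation: find u (satisfying any essential BC) such that ∫_0^2/3 u'(x) v'(x) dx = ∫_0^2/3 f v dx for all v ∈ V.
Substituting f(x) = 4*sin(3*π*x/2), the right-hand side is ∫_0^2/3 (4*sin(3*π*x/2)) v dx.


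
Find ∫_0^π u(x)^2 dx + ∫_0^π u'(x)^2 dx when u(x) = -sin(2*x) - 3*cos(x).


||u||_{H^1(0,π)}^2 = 16 + 23*π/2

u'(x) = 3*sin(x) - 2*cos(2*x).
Expand u² and (u')² and integrate term by term on (0, π), using: for integers n ≥ 1, ∫_0^π sin²(nx) dx = ∫_0^π cos²(nx) dx = π/2; for n ≠ n', ∫_0^π sin(nx)sin(n'x) dx = ∫_0^π cos(nx)cos(n'x) dx = 0; and by product-to-sum, ∫_0^π sin(nx)cos(n'x) dx = ½∫_0^π [sin((n+n')x) + sin((n−n')x)] dx, which is 0 when n+n' is even and 2n/(n²−n'²) when n+n' is odd (it need not vanish on (0, π)).
  u² squared terms: (-1)²·∫sin(2x)² dx = 1·π/2 = π/2;  (-3)²·∫cos(x)² dx = 9·π/2 = 9*π/2.
  u² cross terms: 2·(-1)·(-3)·∫sin(2x)·cos(x) dx = 6·(4/3) = 8.
  So ∫_0^π u² dx = π/2 + 9*π/2 + 8 = 8 + 5*π.
  (u')² squared terms: (-2)²·∫cos(2x)² dx = 4·π/2 = 2*π;  (3)²·∫sin(x)² dx = 9·π/2 = 9*π/2.
  (u')² cross terms: 2·(-2)·(3)·∫cos(2x)·sin(x) dx = -12·(-2/3) = 8.
  So ∫_0^π (u')² dx = 2*π + 9*π/2 + 8 = 8 + 13*π/2.
||u||_{H^1}^2 = (8 + 5*π) + (8 + 13*π/2) = 16 + 23*π/2.


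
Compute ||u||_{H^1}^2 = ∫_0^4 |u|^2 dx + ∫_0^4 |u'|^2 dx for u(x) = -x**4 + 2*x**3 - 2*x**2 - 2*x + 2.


||u||_{H^1}^2 = 1772704/63

The H^1 norm (squared) on an interval (0, L) is
  ||u||_{H^1}^2 = ∫_0^L u(x)^2 dx + ∫_0^L u'(x)^2 dx.
Compute u'(x) = -4*x**3 + 6*x**2 - 4*x - 2.
Then u(x)^2 = x**8 - 4*x**7 + 8*x**6 - 4*x**5 - 8*x**4 + 16*x**3 - 4*x**2 - 8*x + 4 and u'(x)^2 = 16*x**6 - 48*x**5 + 68*x**4 - 32*x**3 - 8*x**2 + 16*x + 4.
Integrate each monomial from 0 to 4 using ∫_0^4 c·x^n dx = c·4^(n+1)/(n+1):
  ∫_0^4 u(x)^2 dx = ∫_0^4 (x^8 - 4*x^7 + 8*x^6 - 4*x^5 - 8*x^4 + 16*x^3 - 4*x^2 - 8*x + 4) dx. Term by term:
    ∫_0^4 x^8 dx = 262144/9;  ∫_0^4 -4*x^7 dx = -32768;  ∫_0^4 8*x^6 dx = 131072/7;
    ∫_0^4 -4*x^5 dx = -8192/3;  ∫_0^4 -8*x^4 dx = -8192/5;  ∫_0^4 16*x^3 dx = 1024;
    ∫_0^4 -4*x^2 dx = -256/3;  ∫_0^4 -8*x dx = -64;  ∫_0^4 4 dx = 16.
  Sum: 262144/9 − 32768 + 131072/7 − 8192/3 − 8192/5 + 1024 − 256/3 − 64 + 16 = 3655664/315.
  ∫_0^4 u'(x)^2 dx = ∫_0^4 (16*x^6 - 48*x^5 + 68*x^4 - 32*x^3 - 8*x^2 + 16*x + 4) dx. Term by term:
    ∫_0^4 16*x^6 dx = 262144/7;  ∫_0^4 -48*x^5 dx = -32768;  ∫_0^4 68*x^4 dx = 69632/5;
    ∫_0^4 -32*x^3 dx = -2048;  ∫_0^4 -8*x^2 dx = -512/3;  ∫_0^4 16*x dx = 128;
    ∫_0^4 4 dx = 16.
  Sum: 262144/7 − 32768 + 69632/5 − 2048 − 512/3 + 128 + 16 = 1735952/105.
Adding: ||u||_{H^1}^2 = 3655664/315 + 1735952/105 = 1772704/63.


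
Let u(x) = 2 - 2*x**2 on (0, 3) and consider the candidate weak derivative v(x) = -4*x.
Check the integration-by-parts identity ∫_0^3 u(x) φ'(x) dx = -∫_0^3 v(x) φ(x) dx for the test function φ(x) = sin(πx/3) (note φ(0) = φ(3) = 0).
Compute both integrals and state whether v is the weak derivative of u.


LHS = 36/π, RHS = 36/π. Yes, v = u' weakly.

u(x) = 2 - 2*x**2, classical derivative u'(x) = -4*x.
φ(x) = sin(πx/3), so φ'(x) = π*cos(π*x/3)/3.
Note φ(0) = φ(3) = 0, so the boundary term u·φ vanishes.
LHS = ∫_0^3 u(x) φ'(x) dx = ∫_0^3 (-2*π*x^2*cos(π*x/3)/3 + 2*π*cos(π*x/3)/3) dx. Term by term:
  ∫_0^3 2*π*cos(π*x/3)/3 dx = 0;  ∫_0^3 -2*π*x^2*cos(π*x/3)/3 dx = 36/π.
Sum: 0 + 36/π = 36/π.
So LHS = 36/π.
∫_0^3 v(x) φ(x) dx = ∫_0^3 (-4*x*sin(π*x/3)) dx. Term by term:
  ∫_0^3 -4*x*sin(π*x/3) dx = -36/π.
So RHS = -∫_0^3 v(x) φ(x) dx = 36/π.
LHS = RHS, so the identity holds for this test φ.
Moreover u is smooth here and v(x) = u'(x) = -4*x pointwise, so the identity holds for every test function. Hence v is the weak derivative of u.


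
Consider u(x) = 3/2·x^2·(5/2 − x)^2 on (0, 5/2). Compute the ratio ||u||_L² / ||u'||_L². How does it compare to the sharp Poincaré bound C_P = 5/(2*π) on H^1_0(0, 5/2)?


||u||_L² / ||u'||_L² = 5*sqrt(3)/12 < C_P = 5/(2*π).

u(x) = 3/2·x^2·(5/2 − x)^2, so u'(x) = 3*x*(2*x - 5)*(4*x - 5)/4.
u(x) = 3/2·x^2·(5/2 − x)^2 vanishes at x = 0 and x = 5/2, so u ∈ H^1_0(0, 5/2). Differentiate via the product rule and integrate the resulting polynomials term by term.
  ∫_0^5/2 u² dx = ∫_0^5/2 (9*x^8/4 - 45*x^7/2 + 675*x^6/8 - 1125*x^5/8 + 5625*x^4/64) dx. Term by term:
    ∫_0^5/2 9*x^8/4 dx = 1953125/2048;  ∫_0^5/2 -45*x^7/2 dx = -17578125/4096;  ∫_0^5/2 675*x^6/8 dx = 52734375/7168;
    ∫_0^5/2 -1125*x^5/8 dx = -5859375/1024;  ∫_0^5/2 5625*x^4/64 dx = 3515625/2048.
  Sum: 1953125/2048 − 17578125/4096 + 52734375/7168 − 5859375/1024 + 3515625/2048 = 390625/28672.
  ∫_0^5/2 (u')² dx = ∫_0^5/2 (36*x^6 - 270*x^5 + 2925*x^4/4 - 3375*x^3/4 + 5625*x^2/16) dx. Term by term:
    ∫_0^5/2 36*x^6 dx = 703125/224;  ∫_0^5/2 -270*x^5 dx = -703125/64;  ∫_0^5/2 2925*x^4/4 dx = 1828125/128;
    ∫_0^5/2 -3375*x^3/4 dx = -2109375/256;  ∫_0^5/2 5625*x^2/16 dx = 234375/128.
  Sum: 703125/224 − 703125/64 + 1828125/128 − 2109375/256 + 234375/128 = 46875/1792.
∫_0^5/2 u² dx = 390625/28672, so ||u||_L² = 625*sqrt(7)/448.
∫_0^5/2 (u')² dx = 46875/1792, so ||u'||_L² = 125*sqrt(21)/112.
Ratio ||u||_L² / ||u'||_L² = 5*sqrt(3)/12.
Sharp Poincaré constant on H^1_0(0, 5/2) is C_P = L/π = 5/(2*π), achieved by sin(2*π/5·x).
A polynomial bump cannot attain the sharp Poincaré constant (only the first sine eigenfunction does), so the ratio is strictly less than C_P, consistent with ||u||_L² ≤ C_P ||u'||_L².


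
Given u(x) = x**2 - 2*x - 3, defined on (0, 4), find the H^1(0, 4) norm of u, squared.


||u||_{H^1}^2 = 1132/15

The H^1 norm (squared) on an interval (0, L) is
  ||u||_{H^1}^2 = ∫_0^L u(x)^2 dx + ∫_0^L u'(x)^2 dx.
Compute u'(x) = 2*x - 2.
Then u(x)^2 = x**4 - 4*x**3 - 2*x**2 + 12*x + 9 and u'(x)^2 = 4*x**2 - 8*x + 4.
Integrate each monomial from 0 to 4 using ∫_0^4 c·x^n dx = c·4^(n+1)/(n+1):
  ∫_0^4 u(x)^2 dx = ∫_0^4 (x^4 - 4*x^3 - 2*x^2 + 12*x + 9) dx. Term by term:
    ∫_0^4 x^4 dx = 1024/5;  ∫_0^4 -4*x^3 dx = -256;  ∫_0^4 -2*x^2 dx = -128/3;
    ∫_0^4 12*x dx = 96;  ∫_0^4 9 dx = 36.
  Sum: 1024/5 − 256 − 128/3 + 96 + 36 = 572/15.
  ∫_0^4 u'(x)^2 dx = ∫_0^4 (4*x^2 - 8*x + 4) dx. Term by term:
    ∫_0^4 4*x^2 dx = 256/3;  ∫_0^4 -8*x dx = -64;  ∫_0^4 4 dx = 16.
  Sum: 256/3 − 64 + 16 = 112/3.
Adding: ||u||_{H^1}^2 = 572/15 + 112/3 = 1132/15.


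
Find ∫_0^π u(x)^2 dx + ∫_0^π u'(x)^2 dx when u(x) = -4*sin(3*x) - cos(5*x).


||u||_{H^1(0,π)}^2 = 93*π

u'(x) = 5*sin(5*x) - 12*cos(3*x).
Expand u² and (u')² and integrate term by term on (0, π), using: for integers n ≥ 1, ∫_0^π sin²(nx) dx = ∫_0^π cos²(nx) dx = π/2; for n ≠ n', ∫_0^π sin(nx)sin(n'x) dx = ∫_0^π cos(nx)cos(n'x) dx = 0; and by product-to-sum, ∫_0^π sin(nx)cos(n'x) dx = ½∫_0^π [sin((n+n')x) + sin((n−n')x)] dx, which is 0 when n+n' is even and 2n/(n²−n'²) when n+n' is odd (it need not vanish on (0, π)).
  u² squared terms: (-1)²·∫cos(5x)² dx = 1·π/2 = π/2;  (-4)²·∫sin(3x)² dx = 16·π/2 = 8*π.
  u² cross terms: 2·(-1)·(-4)·∫cos(5x)·sin(3x) dx = 8·(0) = 0.
  So ∫_0^π u² dx = π/2 + 8*π + 0 = 17*π/2.
  (u')² squared terms: (-12)²·∫cos(3x)² dx = 144·π/2 = 72*π;  (5)²·∫sin(5x)² dx = 25·π/2 = 25*π/2.
  (u')² cross terms: 2·(-12)·(5)·∫cos(3x)·sin(5x) dx = -120·(0) = 0.
  So ∫_0^π (u')² dx = 72*π + 25*π/2 + 0 = 169*π/2.
||u||_{H^1}^2 = (17*π/2) + (169*π/2) = 93*π.


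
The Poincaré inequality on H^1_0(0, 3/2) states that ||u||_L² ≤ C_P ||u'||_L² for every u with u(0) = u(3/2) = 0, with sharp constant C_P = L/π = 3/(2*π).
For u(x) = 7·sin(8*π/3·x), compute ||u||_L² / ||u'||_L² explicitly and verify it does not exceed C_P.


||u||_L² / ||u'||_L² = 3/(8*π) < C_P = 3/(2*π).

u(x) = 7·sin(8*π/3·x), so u'(x) = 56*π*cos(8*π*x/3)/3.
Writing u(x) = A·sin(kπx/L) with A = 7 and k = 4, use ∫_0^L sin²(kπx/L) dx = L/2 and ∫_0^L cos²(kπx/L) dx = L/2.
u² = 49·sin²(8*π/3·x) and (u')² = 3136*π^2/9·cos²(8*π/3·x), and each of sin², cos² integrates to L/2 = 3/4 over (0, 3/2).
∫_0^3/2 u² dx = 147/4, so ||u||_L² = 7*sqrt(3)/2.
∫_0^3/2 (u')² dx = 784*π^2/3, so ||u'||_L² = 28*sqrt(3)*π/3.
Ratio ||u||_L² / ||u'||_L² = 3/(8*π).
Sharp Poincaré constant on H^1_0(0, 3/2) is C_P = L/π = 3/(2*π), achieved by sin(2*π/3·x).
This is the k = 4 harmonic; the ratio L/(kπ) is strictly less than C_P = L/π, consistent with the sharp inequality ||u||_L² ≤ C_P ||u'||_L².


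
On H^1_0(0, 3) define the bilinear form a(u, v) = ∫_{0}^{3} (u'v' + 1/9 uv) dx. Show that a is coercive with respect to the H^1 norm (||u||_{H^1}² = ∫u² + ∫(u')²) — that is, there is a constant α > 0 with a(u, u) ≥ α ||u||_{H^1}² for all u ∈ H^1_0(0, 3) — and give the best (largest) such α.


α = (1 + π^2)/(9 + π^2)

Coercivity of a(·,·) on H^1_0(0, 3) means a(u, u) ≥ α ||u||_{H^1}² for every u ∈ H^1_0.
The interval has length L = 3, and Poincaré/coercivity depend only on L. Here a(u, u) = ∫(u')² + (1/9)·∫u².
Here 0 < c = 1/9 < 1. The condition a(u,u) ≥ α||u||_{H^1}² reads (1−α)∫(u')² ≥ (α−c)∫u². Any admissible α is ≤ 1 (rapidly oscillating u have ∫u²/∫(u')² → 0), and α = 1 would force 0 ≥ (1−c)∫u², impossible since c < 1; so 1−α > 0. By the sharp Poincaré inequality on H^1_0 of an interval of length L, ∫(u')² ≥ (π/L)²∫u² with equality for the first sine mode sin(π(x−x₀)/L) (x₀ the left endpoint), so the inequality holds for all u iff (1−α)(π/L)² ≥ α − c, i.e. α ≤ ((π/L)² + c)/((π/L)² + 1) = (1 + c(L/π)²)/(1 + (L/π)²). With (π/L)² = π^2/9 and c = 1/9, the largest admissible constant is α = ((π/L)² + c)/((π/L)² + 1).
Simplifying, α = (1 + π^2)/(9 + π^2).


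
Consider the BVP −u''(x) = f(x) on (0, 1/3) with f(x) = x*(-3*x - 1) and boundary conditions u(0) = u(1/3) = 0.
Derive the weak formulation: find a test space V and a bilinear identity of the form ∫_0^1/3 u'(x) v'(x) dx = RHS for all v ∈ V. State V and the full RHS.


V = H^1_0(0, 1/3) (so v(0) = v(1/3) = 0); weak form: ∫_0^1/3 u'v' dx = ∫_0^1/3 (x*(-3*x - 1)) v dx for all v ∈ V.

Multiply both sides by a test function v and integrate from 0 to 1/3:
  ∫_0^1/3 −u''(x) v(x) dx = ∫_0^1/3 f(x) v(x) dx.
Integrate the LHS by parts once:
  ∫_0^1/3 −u'' v dx = −[u'(x) v(x)]_0^1/3 + ∫_0^1/3 u'(x) v'(x) dx.
Thus ∫_0^1/3 u'(x) v'(x) dx = ∫_0^1/3 f(x) v(x) dx + [u'(x) v(x)]_0^1/3.
Choose V so that boundary terms are either known or forced to vanish.
u is Dirichlet: u(0) = u(1/3) = 0. Let V = H^1_0(0, 1/3); then v(0) = v(1/3) = 0, and [u' v]_0^1/3 = 0.
Weak formulation: find u (satisfying any essential BC) such that ∫_0^1/3 u'(x) v'(x) dx = ∫_0^1/3 f v dx for all v ∈ V.
Substituting f(x) = x*(-3*x - 1), the right-hand side is ∫_0^1/3 (x*(-3*x - 1)) v dx.


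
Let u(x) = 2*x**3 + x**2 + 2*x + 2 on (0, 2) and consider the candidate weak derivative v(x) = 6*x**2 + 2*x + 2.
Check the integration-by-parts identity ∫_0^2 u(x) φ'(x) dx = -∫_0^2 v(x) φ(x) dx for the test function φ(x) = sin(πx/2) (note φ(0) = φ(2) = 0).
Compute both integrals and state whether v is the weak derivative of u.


LHS = -64/π + 192/π^3, RHS = -64/π + 192/π^3. Yes, v = u' weakly.

u(x) = 2*x**3 + x**2 + 2*x + 2, classical derivative u'(x) = 6*x**2 + 2*x + 2.
φ(x) = sin(πx/2), so φ'(x) = π*cos(π*x/2)/2.
Note φ(0) = φ(2) = 0, so the boundary term u·φ vanishes.
LHS = ∫_0^2 u(x) φ'(x) dx = ∫_0^2 (π*x^3*cos(π*x/2) + π*x^2*cos(π*x/2)/2 + π*x*cos(π*x/2) + π*cos(π*x/2)) dx. Term by term:
  ∫_0^2 π*cos(π*x/2) dx = 0;  ∫_0^2 π*x*cos(π*x/2) dx = -8/π;  ∫_0^2 π*x^3*cos(π*x/2) dx = -48/π + 192/π^3;
  ∫_0^2 π*x^2*cos(π*x/2)/2 dx = -8/π.
Sum: 0 − 8/π + -48/π + 192/π^3 − 8/π = -64/π + 192/π^3.
So LHS = -64/π + 192/π^3.
∫_0^2 v(x) φ(x) dx = ∫_0^2 (6*x^2*sin(π*x/2) + 2*x*sin(π*x/2) + 2*sin(π*x/2)) dx. Term by term:
  ∫_0^2 2*sin(π*x/2) dx = 8/π;  ∫_0^2 2*x*sin(π*x/2) dx = 8/π;  ∫_0^2 6*x^2*sin(π*x/2) dx = -192/π^3 + 48/π.
Sum: 8/π + 8/π + -192/π^3 + 48/π = -192/π^3 + 64/π.
So RHS = -∫_0^2 v(x) φ(x) dx = -64/π + 192/π^3.
LHS = RHS, so the identity holds for this test φ.
Moreover u is smooth here and v(x) = u'(x) = 6*x**2 + 2*x + 2 pointwise, so the identity holds for every test function. Hence v is the weak derivative of u.


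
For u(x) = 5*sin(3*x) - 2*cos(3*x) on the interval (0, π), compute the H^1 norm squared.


||u||_{H^1(0,π)}^2 = 145*π

u'(x) = 6*sin(3*x) + 15*cos(3*x).
Expand u² and (u')² and integrate term by term on (0, π), using: for integers n ≥ 1, ∫_0^π sin²(nx) dx = ∫_0^π cos²(nx) dx = π/2; for n ≠ n', ∫_0^π sin(nx)sin(n'x) dx = ∫_0^π cos(nx)cos(n'x) dx = 0; and by product-to-sum, ∫_0^π sin(nx)cos(n'x) dx = ½∫_0^π [sin((n+n')x) + sin((n−n')x)] dx, which is 0 when n+n' is even and 2n/(n²−n'²) when n+n' is odd (it need not vanish on (0, π)).
  u² squared terms: (-2)²·∫cos(3x)² dx = 4·π/2 = 2*π;  (5)²·∫sin(3x)² dx = 25·π/2 = 25*π/2.
  u² cross terms: 2·(-2)·(5)·∫cos(3x)·sin(3x) dx = -20·(0) = 0.
  So ∫_0^π u² dx = 2*π + 25*π/2 + 0 = 29*π/2.
  (u')² squared terms: (6)²·∫sin(3x)² dx = 36·π/2 = 18*π;  (15)²·∫cos(3x)² dx = 225·π/2 = 225*π/2.
  (u')² cross terms: 2·(6)·(15)·∫sin(3x)·cos(3x) dx = 180·(0) = 0.
  So ∫_0^π (u')² dx = 18*π + 225*π/2 + 0 = 261*π/2.
||u||_{H^1}^2 = (29*π/2) + (261*π/2) = 145*π.


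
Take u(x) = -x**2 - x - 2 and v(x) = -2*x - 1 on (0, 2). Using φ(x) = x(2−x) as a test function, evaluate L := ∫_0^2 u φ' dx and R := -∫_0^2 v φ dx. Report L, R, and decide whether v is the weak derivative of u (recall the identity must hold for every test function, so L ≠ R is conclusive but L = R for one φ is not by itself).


LHS = 4, RHS = 4. Yes, v = u' weakly.

u(x) = -x**2 - x - 2, classical derivative u'(x) = -2*x - 1.
φ(x) = x(2−x), so φ'(x) = 2 - 2*x.
Note φ(0) = φ(2) = 0, so the boundary term u·φ vanishes.
LHS = ∫_0^2 u(x) φ'(x) dx = ∫_0^2 (2*x^3 + 2*x - 4) dx. Term by term:
  ∫_0^2 2*x^3 dx = 8;  ∫_0^2 2*x dx = 4;  ∫_0^2 -4 dx = -8.
Sum: 8 + 4 − 8 = 4.
So LHS = 4.
∫_0^2 v(x) φ(x) dx = ∫_0^2 (2*x^3 - 3*x^2 - 2*x) dx. Term by term:
  ∫_0^2 2*x^3 dx = 8;  ∫_0^2 -3*x^2 dx = -8;  ∫_0^2 -2*x dx = -4.
Sum: 8 − 8 − 4 = -4.
So RHS = -∫_0^2 v(x) φ(x) dx = 4.
LHS = RHS, so the identity holds for this test φ.
Moreover u is smooth here and v(x) = u'(x) = -2*x - 1 pointwise, so the identity holds for every test function. Hence v is the weak derivative of u.


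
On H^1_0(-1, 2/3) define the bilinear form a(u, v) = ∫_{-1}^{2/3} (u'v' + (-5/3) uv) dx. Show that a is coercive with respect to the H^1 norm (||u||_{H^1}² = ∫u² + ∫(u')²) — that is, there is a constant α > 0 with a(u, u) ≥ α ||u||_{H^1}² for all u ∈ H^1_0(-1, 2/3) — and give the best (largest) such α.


α = (-125 + 27*π^2)/(3*(25 + 9*π^2))

Coercivity of a(·,·) on H^1_0(-1, 2/3) means a(u, u) ≥ α ||u||_{H^1}² for every u ∈ H^1_0.
The interval has length L = 5/3, and Poincaré/coercivity depend only on L. Here a(u, u) = ∫(u')² + (-5/3)·∫u².
Here c = -5/3 < 0 with |c| < (π/L)² = 9*π^2/25, so coercivity still holds. The condition a(u,u) ≥ α||u||_{H^1}² reads (1−α)∫(u')² ≥ (α−c)∫u². Any admissible α is ≤ 1 (rapidly oscillating u have ∫u²/∫(u')² → 0), and α = 1 would force 0 ≥ (1−c)∫u², impossible since c < 1; so 1−α > 0. By the sharp Poincaré inequality on H^1_0 of an interval of length L, ∫(u')² ≥ (π/L)²∫u² with equality for the first sine mode sin(π(x−x₀)/L) (x₀ the left endpoint), so the inequality holds for all u iff (1−α)(π/L)² ≥ α − c, i.e. α ≤ ((π/L)² + c)/((π/L)² + 1) = (1 + c(L/π)²)/(1 + (L/π)²). (Direct route, valid since c ≤ 0: Poincaré gives c∫u² ≥ c(L/π)²∫(u')², so a(u,u) ≥ (1 + c(L/π)²)∫(u')², while ||u||_{H^1}² ≤ (1 + (L/π)²)∫(u')²; dividing yields the same α.) With (π/L)² = 9*π^2/25 and c = -5/3, the largest admissible constant is α = ((π/L)² + c)/((π/L)² + 1).
Simplifying, α = (-125 + 27*π^2)/(3*(25 + 9*π^2)).


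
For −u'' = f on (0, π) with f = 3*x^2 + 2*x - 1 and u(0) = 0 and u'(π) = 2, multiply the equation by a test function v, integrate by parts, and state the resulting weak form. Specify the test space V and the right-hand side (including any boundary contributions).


V = {v ∈ H^1(0, π) : v(0) = 0} (test functions vanish at x = 0 where u is specified); weak form: ∫_0^π u'v' dx = ∫_0^π (3*x^2 + 2*x - 1) v dx + 2·v(π) for all v ∈ V.

Multiply both sides by a test function v and integrate from 0 to π:
  ∫_0^π −u''(x) v(x) dx = ∫_0^π f(x) v(x) dx.
Integrate the LHS by parts once:
  ∫_0^π −u'' v dx = −[u'(x) v(x)]_0^π + ∫_0^π u'(x) v'(x) dx.
Thus ∫_0^π u'(x) v'(x) dx = ∫_0^π f(x) v(x) dx + [u'(x) v(x)]_0^π.
Choose V so that boundary terms are either known or forced to vanish.
Mixed BC: u(0) = 0 (Dirichlet) and u'(π) = 2 (Neumann). Define V = {v ∈ H^1(0, π) : v(0) = 0}. Then [u' v]_0^π = u'(π)·v(π) − u'(0)·0 = 2·v(π).
Weak formulation: find u (satisfying any essential BC) such that ∫_0^π u'(x) v'(x) dx = ∫_0^π f v dx + 2·v(π) for all v ∈ V (Dirichlet at 0 absorbed into V; Neumann datum at x = π contributes the boundary term).
Substituting f(x) = 3*x^2 + 2*x - 1, the right-hand side is ∫_0^π (3*x^2 + 2*x - 1) v dx + 2·v(π).


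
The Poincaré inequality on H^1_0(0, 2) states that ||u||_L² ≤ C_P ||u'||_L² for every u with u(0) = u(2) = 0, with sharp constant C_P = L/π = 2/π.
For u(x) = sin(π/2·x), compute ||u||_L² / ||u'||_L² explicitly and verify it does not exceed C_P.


||u||_L² / ||u'||_L² = 2/π = C_P.

u(x) = sin(π/2·x), so u'(x) = π*cos(π*x/2)/2.
Writing u(x) = A·sin(kπx/L) with A = 1 and k = 1, use ∫_0^L sin²(kπx/L) dx = L/2 and ∫_0^L cos²(kπx/L) dx = L/2.
u² = 1·sin²(π/2·x) and (u')² = π^2/4·cos²(π/2·x), and each of sin², cos² integrates to L/2 = 1 over (0, 2).
∫_0^2 u² dx = 1, so ||u||_L² = 1.
∫_0^2 (u')² dx = π^2/4, so ||u'||_L² = π/2.
Ratio ||u||_L² / ||u'||_L² = 2/π.
Sharp Poincaré constant on H^1_0(0, 2) is C_P = L/π = 2/π, achieved by sin(π/2·x).
This is the k = 1 eigenfunction (up to amplitude), so the ratio equals the sharp Poincaré constant exactly.


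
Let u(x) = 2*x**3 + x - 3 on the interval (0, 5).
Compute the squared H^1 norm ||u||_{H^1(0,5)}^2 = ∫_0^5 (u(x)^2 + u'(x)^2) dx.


||u||_{H^1}^2 = 1433975/21

The H^1 norm (squared) on an interval (0, L) is
  ||u||_{H^1}^2 = ∫_0^L u(x)^2 dx + ∫_0^L u'(x)^2 dx.
Compute u'(x) = 6*x**2 + 1.
Then u(x)^2 = 4*x**6 + 4*x**4 - 12*x**3 + x**2 - 6*x + 9 and u'(x)^2 = 36*x**4 + 12*x**2 + 1.
Integrate each monomial from 0 to 5 using ∫_0^5 c·x^n dx = c·5^(n+1)/(n+1):
  ∫_0^5 u(x)^2 dx = ∫_0^5 (4*x^6 + 4*x^4 - 12*x^3 + x^2 - 6*x + 9) dx. Term by term:
    ∫_0^5 4*x^6 dx = 312500/7;  ∫_0^5 4*x^4 dx = 2500;  ∫_0^5 -12*x^3 dx = -1875;
    ∫_0^5 x^2 dx = 125/3;  ∫_0^5 -6*x dx = -75;  ∫_0^5 9 dx = 45.
  Sum: 312500/7 + 2500 − 1875 + 125/3 − 75 + 45 = 950870/21.
  ∫_0^5 u'(x)^2 dx = ∫_0^5 (36*x^4 + 12*x^2 + 1) dx. Term by term:
    ∫_0^5 36*x^4 dx = 22500;  ∫_0^5 12*x^2 dx = 500;  ∫_0^5 1 dx = 5.
  Sum: 22500 + 500 + 5 = 23005.
Adding: ||u||_{H^1}^2 = 950870/21 + 23005 = 1433975/21.


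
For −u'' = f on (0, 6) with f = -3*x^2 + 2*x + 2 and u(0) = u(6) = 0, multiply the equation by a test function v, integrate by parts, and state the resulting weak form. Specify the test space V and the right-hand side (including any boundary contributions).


V = H^1_0(0, 6) (so v(0) = v(6) = 0); weak form: ∫_0^6 u'v' dx = ∫_0^6 (-3*x^2 + 2*x + 2) v dx for all v ∈ V.

Multiply both sides by a test function v and integrate from 0 to 6:
  ∫_0^6 −u''(x) v(x) dx = ∫_0^6 f(x) v(x) dx.
Integrate the LHS by parts once:
  ∫_0^6 −u'' v dx = −[u'(x) v(x)]_0^6 + ∫_0^6 u'(x) v'(x) dx.
Thus ∫_0^6 u'(x) v'(x) dx = ∫_0^6 f(x) v(x) dx + [u'(x) v(x)]_0^6.
Choose V so that boundary terms are either known or forced to vanish.
u is Dirichlet: u(0) = u(6) = 0. Let V = H^1_0(0, 6); then v(0) = v(6) = 0, and [u' v]_0^6 = 0.
Weak formulation: find u (satisfying any essential BC) such that ∫_0^6 u'(x) v'(x) dx = ∫_0^6 f v dx for all v ∈ V.
Substituting f(x) = -3*x^2 + 2*x + 2, the right-hand side is ∫_0^6 (-3*x^2 + 2*x + 2) v dx.


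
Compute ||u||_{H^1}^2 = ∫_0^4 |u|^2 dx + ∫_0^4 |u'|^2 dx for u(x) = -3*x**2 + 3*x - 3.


||u||_{H^1}^2 = 8376/5

The H^1 norm (squared) on an interval (0, L) is
  ||u||_{H^1}^2 = ∫_0^L u(x)^2 dx + ∫_0^L u'(x)^2 dx.
Compute u'(x) = 3 - 6*x.
Then u(x)^2 = 9*x**4 - 18*x**3 + 27*x**2 - 18*x + 9 and u'(x)^2 = 36*x**2 - 36*x + 9.
Integrate each monomial from 0 to 4 using ∫_0^4 c·x^n dx = c·4^(n+1)/(n+1):
  ∫_0^4 u(x)^2 dx = ∫_0^4 (9*x^4 - 18*x^3 + 27*x^2 - 18*x + 9) dx. Term by term:
    ∫_0^4 9*x^4 dx = 9216/5;  ∫_0^4 -18*x^3 dx = -1152;  ∫_0^4 27*x^2 dx = 576;
    ∫_0^4 -18*x dx = -144;  ∫_0^4 9 dx = 36.
  Sum: 9216/5 − 1152 + 576 − 144 + 36 = 5796/5.
  ∫_0^4 u'(x)^2 dx = ∫_0^4 (36*x^2 - 36*x + 9) dx. Term by term:
    ∫_0^4 36*x^2 dx = 768;  ∫_0^4 -36*x dx = -288;  ∫_0^4 9 dx = 36.
  Sum: 768 − 288 + 36 = 516.
Adding: ||u||_{H^1}^2 = 5796/5 + 516 = 8376/5.


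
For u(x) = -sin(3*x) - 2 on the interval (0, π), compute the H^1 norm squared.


||u||_{H^1(0,π)}^2 = 8/3 + 9*π

u'(x) = -3*cos(3*x).
Expand u² and (u')² and integrate term by term on (0, π), using: for integers n ≥ 1, ∫_0^π sin²(nx) dx = ∫_0^π cos²(nx) dx = π/2; for n ≠ n', ∫_0^π sin(nx)sin(n'x) dx = ∫_0^π cos(nx)cos(n'x) dx = 0; and by product-to-sum, ∫_0^π sin(nx)cos(n'x) dx = ½∫_0^π [sin((n+n')x) + sin((n−n')x)] dx, which is 0 when n+n' is even and 2n/(n²−n'²) when n+n' is odd (it need not vanish on (0, π)). For the constant mode: ∫_0^π 1 dx = π, ∫_0^π cos(nx) dx = 0, ∫_0^π sin(nx) dx = (1−(−1)^n)/n.
  u² squared terms: (-2)²·∫1 dx = 4·π = 4*π;  (-1)²·∫sin(3x)² dx = 1·π/2 = π/2.
  u² cross terms: 2·(-2)·(-1)·∫1·sin(3x) dx = 4·(2/3) = 8/3.
  So ∫_0^π u² dx = 4*π + π/2 + 8/3 = 8/3 + 9*π/2.
  (u')² squared terms: (-3)²·∫cos(3x)² dx = 9·π/2 = 9*π/2.
  So ∫_0^π (u')² dx = 9*π/2.
||u||_{H^1}^2 = (8/3 + 9*π/2) + (9*π/2) = 8/3 + 9*π.


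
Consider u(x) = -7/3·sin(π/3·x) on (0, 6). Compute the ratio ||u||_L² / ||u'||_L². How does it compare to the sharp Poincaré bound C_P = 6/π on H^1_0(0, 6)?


||u||_L² / ||u'||_L² = 3/π < C_P = 6/π.

u(x) = -7/3·sin(π/3·x), so u'(x) = -7*π*cos(π*x/3)/9.
Writing u(x) = A·sin(kπx/L) with A = -7/3 and k = 2, use ∫_0^L sin²(kπx/L) dx = L/2 and ∫_0^L cos²(kπx/L) dx = L/2.
u² = 49/9·sin²(π/3·x) and (u')² = 49*π^2/81·cos²(π/3·x), and each of sin², cos² integrates to L/2 = 3 over (0, 6).
∫_0^6 u² dx = 49/3, so ||u||_L² = 7*sqrt(3)/3.
∫_0^6 (u')² dx = 49*π^2/27, so ||u'||_L² = 7*sqrt(3)*π/9.
Ratio ||u||_L² / ||u'||_L² = 3/π.
Sharp Poincaré constant on H^1_0(0, 6) is C_P = L/π = 6/π, achieved by sin(π/6·x).
This is the k = 2 harmonic; the ratio L/(kπ) is strictly less than C_P = L/π, consistent with the sharp inequality ||u||_L² ≤ C_P ||u'||_L².


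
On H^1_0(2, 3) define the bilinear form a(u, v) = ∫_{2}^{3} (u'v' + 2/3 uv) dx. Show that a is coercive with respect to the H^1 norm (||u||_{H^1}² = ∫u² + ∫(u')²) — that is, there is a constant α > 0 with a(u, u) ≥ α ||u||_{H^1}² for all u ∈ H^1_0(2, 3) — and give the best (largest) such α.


α = (2/3 + π^2)/(1 + π^2)

Coercivity of a(·,·) on H^1_0(2, 3) means a(u, u) ≥ α ||u||_{H^1}² for every u ∈ H^1_0.
The interval has length L = 1, and Poincaré/coercivity depend only on L. Here a(u, u) = ∫(u')² + (2/3)·∫u².
Here 0 < c = 2/3 < 1. The condition a(u,u) ≥ α||u||_{H^1}² reads (1−α)∫(u')² ≥ (α−c)∫u². Any admissible α is ≤ 1 (rapidly oscillating u have ∫u²/∫(u')² → 0), and α = 1 would force 0 ≥ (1−c)∫u², impossible since c < 1; so 1−α > 0. By the sharp Poincaré inequality on H^1_0 of an interval of length L, ∫(u')² ≥ (π/L)²∫u² with equality for the first sine mode sin(π(x−x₀)/L) (x₀ the left endpoint), so the inequality holds for all u iff (1−α)(π/L)² ≥ α − c, i.e. α ≤ ((π/L)² + c)/((π/L)² + 1) = (1 + c(L/π)²)/(1 + (L/π)²). With (π/L)² = π^2 and c = 2/3, the largest admissible constant is α = ((π/L)² + c)/((π/L)² + 1).
Simplifying, α = (2/3 + π^2)/(1 + π^2).


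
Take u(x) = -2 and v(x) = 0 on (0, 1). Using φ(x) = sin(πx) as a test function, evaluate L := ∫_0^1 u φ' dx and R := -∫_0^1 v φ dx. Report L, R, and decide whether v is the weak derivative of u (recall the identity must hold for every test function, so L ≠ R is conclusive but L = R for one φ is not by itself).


LHS = 0, RHS = 0. Yes, v = u' weakly.

u(x) = -2, classical derivative u'(x) = 0.
φ(x) = sin(πx), so φ'(x) = π*cos(π*x).
Note φ(0) = φ(1) = 0, so the boundary term u·φ vanishes.
LHS = ∫_0^1 u(x) φ'(x) dx = ∫_0^1 (-2*π*cos(π*x)) dx. Term by term:
  ∫_0^1 -2*π*cos(π*x) dx = 0.
So LHS = 0.
∫_0^1 v(x) φ(x) dx = ∫_0^1 (0) dx. Term by term:
  ∫_0^1 0 dx = 0.
So RHS = -∫_0^1 v(x) φ(x) dx = 0.
LHS = RHS, so the identity holds for this test φ.
Moreover u is smooth here and v(x) = u'(x) = 0 pointwise, so the identity holds for every test function. Hence v is the weak derivative of u.


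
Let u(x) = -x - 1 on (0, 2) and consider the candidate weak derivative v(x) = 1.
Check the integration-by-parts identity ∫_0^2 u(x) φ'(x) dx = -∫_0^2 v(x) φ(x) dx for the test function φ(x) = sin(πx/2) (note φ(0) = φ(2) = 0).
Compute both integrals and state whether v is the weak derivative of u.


LHS = 4/π, RHS = -4/π. No, v is not the weak derivative of u.

u(x) = -x - 1, classical derivative u'(x) = -1.
φ(x) = sin(πx/2), so φ'(x) = π*cos(π*x/2)/2.
Note φ(0) = φ(2) = 0, so the boundary term u·φ vanishes.
LHS = ∫_0^2 u(x) φ'(x) dx = ∫_0^2 (-π*x*cos(π*x/2)/2 - π*cos(π*x/2)/2) dx. Term by term:
  ∫_0^2 -π*cos(π*x/2)/2 dx = 0;  ∫_0^2 -π*x*cos(π*x/2)/2 dx = 4/π.
Sum: 0 + 4/π = 4/π.
So LHS = 4/π.
∫_0^2 v(x) φ(x) dx = ∫_0^2 (sin(π*x/2)) dx. Term by term:
  ∫_0^2 sin(π*x/2) dx = 4/π.
So RHS = -∫_0^2 v(x) φ(x) dx = -4/π.
LHS − RHS = 8/π ≠ 0, so the identity fails.
(For a valid weak derivative the identity must hold for EVERY test function, in particular this one. The failure shows v is NOT the weak derivative of u.)
Correct weak derivative would be u'(x) = -1.


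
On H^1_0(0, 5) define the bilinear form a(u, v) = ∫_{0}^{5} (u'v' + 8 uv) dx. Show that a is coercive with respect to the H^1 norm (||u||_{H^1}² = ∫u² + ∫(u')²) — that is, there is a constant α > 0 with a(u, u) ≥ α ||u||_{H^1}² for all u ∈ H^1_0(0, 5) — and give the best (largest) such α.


α = 1

Coercivity of a(·,·) on H^1_0(0, 5) means a(u, u) ≥ α ||u||_{H^1}² for every u ∈ H^1_0.
The interval has length L = 5, and Poincaré/coercivity depend only on L. Here a(u, u) = ∫(u')² + (8)·∫u².
Here c = 8 ≥ 1, so a(u,u) = ∫(u')² + c∫u² ≥ ∫(u')² + ∫u² = ||u||_{H^1}², i.e. α = 1 works. No larger α is possible: a(u,u) ≥ α||u||_{H^1}² means (1−α)∫(u')² ≥ (α−c)∫u², and for the modes u_n = sin(nπ(x−x₀)/L) (x₀ the left endpoint) one has ∫u_n²/∫(u_n')² = (L/(nπ))² → 0, so a(u_n,u_n)/||u_n||_{H^1}² → 1. Hence the optimal constant is α = 1.
Therefore α = 1.


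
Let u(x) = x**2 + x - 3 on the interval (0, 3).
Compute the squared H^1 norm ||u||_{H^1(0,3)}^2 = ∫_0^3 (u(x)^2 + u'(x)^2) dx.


||u||_{H^1}^2 = 1011/10

The H^1 norm (squared) on an interval (0, L) is
  ||u||_{H^1}^2 = ∫_0^L u(x)^2 dx + ∫_0^L u'(x)^2 dx.
Compute u'(x) = 2*x + 1.
Then u(x)^2 = x**4 + 2*x**3 - 5*x**2 - 6*x + 9 and u'(x)^2 = 4*x**2 + 4*x + 1.
Integrate each monomial from 0 to 3 using ∫_0^3 c·x^n dx = c·3^(n+1)/(n+1):
  ∫_0^3 u(x)^2 dx = ∫_0^3 (x^4 + 2*x^3 - 5*x^2 - 6*x + 9) dx. Term by term:
    ∫_0^3 x^4 dx = 243/5;  ∫_0^3 2*x^3 dx = 81/2;  ∫_0^3 -5*x^2 dx = -45;
    ∫_0^3 -6*x dx = -27;  ∫_0^3 9 dx = 27.
  Sum: 243/5 + 81/2 − 45 − 27 + 27 = 441/10.
  ∫_0^3 u'(x)^2 dx = ∫_0^3 (4*x^2 + 4*x + 1) dx. Term by term:
    ∫_0^3 4*x^2 dx = 36;  ∫_0^3 4*x dx = 18;  ∫_0^3 1 dx = 3.
  Sum: 36 + 18 + 3 = 57.
Adding: ||u||_{H^1}^2 = 441/10 + 57 = 1011/10.


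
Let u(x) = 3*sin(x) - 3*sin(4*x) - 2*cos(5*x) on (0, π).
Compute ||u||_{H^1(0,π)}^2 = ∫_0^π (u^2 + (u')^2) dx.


||u||_{H^1(0,π)}^2 = -832/3 + 275*π/2

u'(x) = 10*sin(5*x) + 3*cos(x) - 12*cos(4*x).
Expand u² and (u')² and integrate term by term on (0, π), using: for integers n ≥ 1, ∫_0^π sin²(nx) dx = ∫_0^π cos²(nx) dx = π/2; for n ≠ n', ∫_0^π sin(nx)sin(n'x) dx = ∫_0^π cos(nx)cos(n'x) dx = 0; and by product-to-sum, ∫_0^π sin(nx)cos(n'x) dx = ½∫_0^π [sin((n+n')x) + sin((n−n')x)] dx, which is 0 when n+n' is even and 2n/(n²−n'²) when n+n' is odd (it need not vanish on (0, π)).
  u² squared terms: (-3)²·∫sin(4x)² dx = 9·π/2 = 9*π/2;  (-2)²·∫cos(5x)² dx = 4·π/2 = 2*π;  (3)²·∫sin(x)² dx = 9·π/2 = 9*π/2.
  u² cross terms: 2·(-3)·(-2)·∫sin(4x)·cos(5x) dx = 12·(-8/9) = -32/3;  2·(-3)·(3)·∫sin(4x)·sin(x) dx = -18·(0) = 0;  2·(-2)·(3)·∫cos(5x)·sin(x) dx = -12·(0) = 0.
  So ∫_0^π u² dx = 9*π/2 + 2*π + 9*π/2 − 32/3 + 0 + 0 = -32/3 + 11*π.
  (u')² squared terms: (-12)²·∫cos(4x)² dx = 144·π/2 = 72*π;  (3)²·∫cos(x)² dx = 9·π/2 = 9*π/2;  (10)²·∫sin(5x)² dx = 100·π/2 = 50*π.
  (u')² cross terms: 2·(-12)·(3)·∫cos(4x)·cos(x) dx = -72·(0) = 0;  2·(-12)·(10)·∫cos(4x)·sin(5x) dx = -240·(10/9) = -800/3;  2·(3)·(10)·∫cos(x)·sin(5x) dx = 60·(0) = 0.
  So ∫_0^π (u')² dx = 72*π + 9*π/2 + 50*π + 0 − 800/3 + 0 = -800/3 + 253*π/2.
||u||_{H^1}^2 = (-32/3 + 11*π) + (-800/3 + 253*π/2) = -832/3 + 275*π/2.


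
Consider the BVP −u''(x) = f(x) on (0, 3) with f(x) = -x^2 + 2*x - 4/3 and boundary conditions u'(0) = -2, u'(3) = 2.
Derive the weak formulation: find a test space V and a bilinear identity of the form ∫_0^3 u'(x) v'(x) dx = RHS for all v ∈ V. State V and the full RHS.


V = H^1(0, 3) (v unrestricted at boundary; u is determined up to an additive constant); weak form: ∫_0^3 u'v' dx = ∫_0^3 (-x^2 + 2*x - 4/3) v dx + 2·v(3) + 2·v(0) for all v ∈ V.

Multiply both sides by a test function v and integrate from 0 to 3:
  ∫_0^3 −u''(x) v(x) dx = ∫_0^3 f(x) v(x) dx.
Integrate the LHS by parts once:
  ∫_0^3 −u'' v dx = −[u'(x) v(x)]_0^3 + ∫_0^3 u'(x) v'(x) dx.
Thus ∫_0^3 u'(x) v'(x) dx = ∫_0^3 f(x) v(x) dx + [u'(x) v(x)]_0^3.
Choose V so that boundary terms are either known or forced to vanish.
u has inhomogeneous Neumann u'(0) = -2, u'(3) = 2. [u' v]_0^3 = (2)·v(3) − (-2)·v(0) = 2·v(3) + 2·v(0). Take V = H^1(0, 3); boundary term becomes part of RHS.
Weak formulation: find u (satisfying any essential BC) such that ∫_0^3 u'(x) v'(x) dx = ∫_0^3 f v dx + 2·v(3) + 2·v(0) for all v ∈ V (Neumann data are natural BCs: they enter the RHS as boundary terms).
Substituting f(x) = -x^2 + 2*x - 4/3, the right-hand side is ∫_0^3 (-x^2 + 2*x - 4/3) v dx + 2·v(3) + 2·v(0).
Compatibility check (pure Neumann): taking v ≡ 1 ∈ V gives 0 = ∫_0^3 f dx + (2) − (-2), i.e. ∫_0^3 f dx must equal u'(0) − u'(3) = -4. Indeed ∫_0^3 (-x^2 + 2*x - 4/3) dx = -4, so the data are compatible. The solution is then unique only up to an additive constant (fix it e.g. by requiring ∫_0^3 u dx = 0).


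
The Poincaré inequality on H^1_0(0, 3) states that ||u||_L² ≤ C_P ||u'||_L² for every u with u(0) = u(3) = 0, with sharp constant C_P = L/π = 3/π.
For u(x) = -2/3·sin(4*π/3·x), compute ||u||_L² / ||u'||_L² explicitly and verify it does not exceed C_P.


||u||_L² / ||u'||_L² = 3/(4*π) < C_P = 3/π.

u(x) = -2/3·sin(4*π/3·x), so u'(x) = -8*π*cos(4*π*x/3)/9.
Writing u(x) = A·sin(kπx/L) with A = -2/3 and k = 4, use ∫_0^L sin²(kπx/L) dx = L/2 and ∫_0^L cos²(kπx/L) dx = L/2.
u² = 4/9·sin²(4*π/3·x) and (u')² = 64*π^2/81·cos²(4*π/3·x), and each of sin², cos² integrates to L/2 = 3/2 over (0, 3).
∫_0^3 u² dx = 2/3, so ||u||_L² = sqrt(6)/3.
∫_0^3 (u')² dx = 32*π^2/27, so ||u'||_L² = 4*sqrt(6)*π/9.
Ratio ||u||_L² / ||u'||_L² = 3/(4*π).
Sharp Poincaré constant on H^1_0(0, 3) is C_P = L/π = 3/π, achieved by sin(π/3·x).
This is the k = 4 harmonic; the ratio L/(kπ) is strictly less than C_P = L/π, consistent with the sharp inequality ||u||_L² ≤ C_P ||u'||_L².


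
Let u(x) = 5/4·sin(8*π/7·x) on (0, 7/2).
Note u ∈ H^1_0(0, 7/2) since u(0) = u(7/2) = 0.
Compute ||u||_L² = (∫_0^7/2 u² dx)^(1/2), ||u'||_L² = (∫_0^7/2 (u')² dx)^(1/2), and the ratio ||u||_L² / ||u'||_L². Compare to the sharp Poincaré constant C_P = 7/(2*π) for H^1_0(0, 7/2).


||u||_L² / ||u'||_L² = 7/(8*π) < C_P = 7/(2*π).

u(x) = 5/4·sin(8*π/7·x), so u'(x) = 10*π*cos(8*π*x/7)/7.
Writing u(x) = A·sin(kπx/L) with A = 5/4 and k = 4, use ∫_0^L sin²(kπx/L) dx = L/2 and ∫_0^L cos²(kπx/L) dx = L/2.
u² = 25/16·sin²(8*π/7·x) and (u')² = 100*π^2/49·cos²(8*π/7·x), and each of sin², cos² integrates to L/2 = 7/4 over (0, 7/2).
∫_0^7/2 u² dx = 175/64, so ||u||_L² = 5*sqrt(7)/8.
∫_0^7/2 (u')² dx = 25*π^2/7, so ||u'||_L² = 5*sqrt(7)*π/7.
Ratio ||u||_L² / ||u'||_L² = 7/(8*π).
Sharp Poincaré constant on H^1_0(0, 7/2) is C_P = L/π = 7/(2*π), achieved by sin(2*π/7·x).
This is the k = 4 harmonic; the ratio L/(kπ) is strictly less than C_P = L/π, consistent with the sharp inequality ||u||_L² ≤ C_P ||u'||_L².


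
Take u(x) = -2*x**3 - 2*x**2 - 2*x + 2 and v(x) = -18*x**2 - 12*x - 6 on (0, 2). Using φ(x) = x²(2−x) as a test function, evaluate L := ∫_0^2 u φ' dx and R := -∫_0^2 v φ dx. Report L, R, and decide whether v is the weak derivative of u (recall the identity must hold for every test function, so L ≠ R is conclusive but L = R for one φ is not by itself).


LHS = 328/15, RHS = 328/5. No, v is not the weak derivative of u.

u(x) = -2*x**3 - 2*x**2 - 2*x + 2, classical derivative u'(x) = -6*x**2 - 4*x - 2.
φ(x) = x²(2−x), so φ'(x) = x*(4 - 3*x).
Note φ(0) = φ(2) = 0, so the boundary term u·φ vanishes.
LHS = ∫_0^2 u(x) φ'(x) dx = ∫_0^2 (6*x^5 - 2*x^4 - 2*x^3 - 14*x^2 + 8*x) dx. Term by term:
  ∫_0^2 6*x^5 dx = 64;  ∫_0^2 -2*x^4 dx = -64/5;  ∫_0^2 -2*x^3 dx = -8;
  ∫_0^2 -14*x^2 dx = -112/3;  ∫_0^2 8*x dx = 16.
Sum: 64 − 64/5 − 8 − 112/3 + 16 = 328/15.
So LHS = 328/15.
∫_0^2 v(x) φ(x) dx = ∫_0^2 (18*x^5 - 24*x^4 - 18*x^3 - 12*x^2) dx. Term by term:
  ∫_0^2 18*x^5 dx = 192;  ∫_0^2 -24*x^4 dx = -768/5;  ∫_0^2 -18*x^3 dx = -72;
  ∫_0^2 -12*x^2 dx = -32.
Sum: 192 − 768/5 − 72 − 32 = -328/5.
So RHS = -∫_0^2 v(x) φ(x) dx = 328/5.
LHS − RHS = -656/15 ≠ 0, so the identity fails.
(For a valid weak derivative the identity must hold for EVERY test function, in particular this one. The failure shows v is NOT the weak derivative of u.)
Correct weak derivative would be u'(x) = -6*x**2 - 4*x - 2.


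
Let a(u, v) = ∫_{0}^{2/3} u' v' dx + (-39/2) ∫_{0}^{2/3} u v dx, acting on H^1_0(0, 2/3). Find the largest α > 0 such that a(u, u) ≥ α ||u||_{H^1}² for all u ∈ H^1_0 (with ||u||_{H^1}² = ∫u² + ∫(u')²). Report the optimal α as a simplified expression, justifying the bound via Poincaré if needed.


α = 3*(-26 + 3*π^2)/(4 + 9*π^2)

Coercivity of a(·,·) on H^1_0(0, 2/3) means a(u, u) ≥ α ||u||_{H^1}² for every u ∈ H^1_0.
The interval has length L = 2/3, and Poincaré/coercivity depend only on L. Here a(u, u) = ∫(u')² + (-39/2)·∫u².
Here c = -39/2 < 0 with |c| < (π/L)² = 9*π^2/4, so coercivity still holds. The condition a(u,u) ≥ α||u||_{H^1}² reads (1−α)∫(u')² ≥ (α−c)∫u². Any admissible α is ≤ 1 (rapidly oscillating u have ∫u²/∫(u')² → 0), and α = 1 would force 0 ≥ (1−c)∫u², impossible since c < 1; so 1−α > 0. By the sharp Poincaré inequality on H^1_0 of an interval of length L, ∫(u')² ≥ (π/L)²∫u² with equality for the first sine mode sin(π(x−x₀)/L) (x₀ the left endpoint), so the inequality holds for all u iff (1−α)(π/L)² ≥ α − c, i.e. α ≤ ((π/L)² + c)/((π/L)² + 1) = (1 + c(L/π)²)/(1 + (L/π)²). (Direct route, valid since c ≤ 0: Poincaré gives c∫u² ≥ c(L/π)²∫(u')², so a(u,u) ≥ (1 + c(L/π)²)∫(u')², while ||u||_{H^1}² ≤ (1 + (L/π)²)∫(u')²; dividing yields the same α.) With (π/L)² = 9*π^2/4 and c = -39/2, the largest admissible constant is α = ((π/L)² + c)/((π/L)² + 1).
Simplifying, α = 3*(-26 + 3*π^2)/(4 + 9*π^2).
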